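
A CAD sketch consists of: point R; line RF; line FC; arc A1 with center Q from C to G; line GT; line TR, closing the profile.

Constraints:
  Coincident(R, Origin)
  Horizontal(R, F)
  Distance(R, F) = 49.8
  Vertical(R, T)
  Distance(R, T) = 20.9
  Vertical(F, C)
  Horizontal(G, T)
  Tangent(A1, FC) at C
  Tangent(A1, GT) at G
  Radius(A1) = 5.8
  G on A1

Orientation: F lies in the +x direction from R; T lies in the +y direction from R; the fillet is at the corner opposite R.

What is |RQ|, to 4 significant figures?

46.52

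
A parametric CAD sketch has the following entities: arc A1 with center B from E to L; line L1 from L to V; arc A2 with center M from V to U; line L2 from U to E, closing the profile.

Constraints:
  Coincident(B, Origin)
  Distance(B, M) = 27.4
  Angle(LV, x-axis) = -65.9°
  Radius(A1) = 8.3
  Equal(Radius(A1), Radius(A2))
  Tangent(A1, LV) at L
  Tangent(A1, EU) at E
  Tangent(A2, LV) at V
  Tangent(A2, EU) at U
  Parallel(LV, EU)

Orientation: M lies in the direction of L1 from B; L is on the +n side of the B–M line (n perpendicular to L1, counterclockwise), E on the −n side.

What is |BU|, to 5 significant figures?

28.630

The slot axis is L1's direction at -65.9°, so u = (cos -65.9°, sin -65.9°) = (0.40833, -0.91283) and n = (−sin -65.9°, cos -65.9°) = (0.91283, 0.40833). B is at the origin and M lies 27.4 along u from B, so M = 27.4·u = (11.188, -25.012). Tangency of A1 to both parallel lines with radius 8.3 puts L and E at B ± 8.3·n: L = (7.5765, 3.3891), E = (-7.5765, -3.3891). Equal radii place V and U the same way about M: V = M + 8.3·n = (18.765, -21.623), U = M − 8.3·n = (3.6117, -28.401). Then |BU| = |U − B| = 28.630.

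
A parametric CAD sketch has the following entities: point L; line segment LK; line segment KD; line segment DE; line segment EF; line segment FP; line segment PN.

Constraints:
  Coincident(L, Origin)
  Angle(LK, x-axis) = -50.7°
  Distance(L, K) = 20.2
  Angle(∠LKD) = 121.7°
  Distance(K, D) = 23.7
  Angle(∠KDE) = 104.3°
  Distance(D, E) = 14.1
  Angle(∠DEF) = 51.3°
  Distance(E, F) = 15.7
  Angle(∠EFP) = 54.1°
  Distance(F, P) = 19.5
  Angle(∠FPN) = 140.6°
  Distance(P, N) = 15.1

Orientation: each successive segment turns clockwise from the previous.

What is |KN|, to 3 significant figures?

44.7

L is at the origin; LK runs at -50.7° with length 20.2, so K = (12.8, -15.6). ∠LKD = 121.7° gives KD at -109° from the x-axis; with |KD| = 23.7, D = (5.08, -38.0). ∠KDE = 104.3° gives DE at 175° from the x-axis; with |DE| = 14.1, E = (-8.97, -36.9). ∠DEF = 51.3° gives EF at 46.6° from the x-axis; with |EF| = 15.7, F = (1.81, -25.5). ∠EFP = 54.1° gives FP at -79.3° from the x-axis; with |FP| = 19.5, P = (5.43, -44.6). ∠FPN = 140.6° gives PN at -119° from the x-axis; with |PN| = 15.1, N = (-1.82, -57.9). Then |KN| = |N − K| = 44.7.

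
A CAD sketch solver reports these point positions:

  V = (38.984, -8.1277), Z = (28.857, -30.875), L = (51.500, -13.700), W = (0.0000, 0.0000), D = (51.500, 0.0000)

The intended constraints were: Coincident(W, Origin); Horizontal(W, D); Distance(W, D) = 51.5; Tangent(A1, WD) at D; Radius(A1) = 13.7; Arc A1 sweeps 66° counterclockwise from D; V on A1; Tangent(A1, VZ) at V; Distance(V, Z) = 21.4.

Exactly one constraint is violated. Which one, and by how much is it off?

Distance(V, Z) = 21.4 — off by 3.50.

W = (0.00, 0.00) ✓; W.y = 0.00, D.y = 0.00 ✓; |WD| = 51.50 ✓; ∠(LD, DW) = 90.00° ✓; |LD| = 13.70 ✓; bearing(L→V) − bearing(L→D) = 66.00° ✓; |LV| = 13.70 ✓; ∠(LV, VZ) = 90.00° ✓; |VZ| = 24.90 ✗.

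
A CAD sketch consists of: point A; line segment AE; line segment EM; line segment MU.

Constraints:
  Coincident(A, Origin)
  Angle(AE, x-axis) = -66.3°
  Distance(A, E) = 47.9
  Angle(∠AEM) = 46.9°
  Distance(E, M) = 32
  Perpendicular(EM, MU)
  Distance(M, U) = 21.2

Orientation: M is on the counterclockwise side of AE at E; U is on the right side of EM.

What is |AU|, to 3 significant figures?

56.2

A is at the origin; AE runs at -66.3° with length 47.9, so E = 47.9·(cos -66.3°, sin -66.3°) = (19.3, -43.9). ∠AEM = 46.9°, so EM runs at -66.3° + (180° − 46.9°) = 66.8° from the x-axis; with |EM| = 32.0, M = E + 32.0·(cos 66.8°, sin 66.8°) = (31.9, -14.4). EM is perpendicular to MU; with |MU| = 21.2 on the right of EM, U = M + 21.2·(0.919, -0.394) = (51.3, -22.8). Then |AU| = |U − A| = 56.2.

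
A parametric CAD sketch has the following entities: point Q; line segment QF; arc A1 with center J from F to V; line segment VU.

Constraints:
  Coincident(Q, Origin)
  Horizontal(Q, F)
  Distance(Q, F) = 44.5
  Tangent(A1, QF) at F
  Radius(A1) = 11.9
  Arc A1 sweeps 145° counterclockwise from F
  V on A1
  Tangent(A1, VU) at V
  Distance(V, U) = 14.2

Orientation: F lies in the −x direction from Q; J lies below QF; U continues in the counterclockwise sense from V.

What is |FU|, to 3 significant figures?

30.2

Q is at the origin; QF is horizontal with |QF| = 44.5 and F on the −x side, so F = (-44.5, 0.00). A1 meets QF tangentially, so JF is at right angles to QF, so J = F + (0, -11.9) = (-44.5, -11.9). On A1, F sits at bearing 90° from J; a 145° counterclockwise sweep puts V at bearing 235°, so V = J + 11.9·(cos 235°, sin 235°) = (-51.3, -21.6). Tangency of A1 to VU means the radius JV is perpendicular to VU, so VU runs along (−sin 235°, cos 235°); with |VU| = 14.2, U = (-39.7, -29.8). Then |FU| = |U − F| = 30.2.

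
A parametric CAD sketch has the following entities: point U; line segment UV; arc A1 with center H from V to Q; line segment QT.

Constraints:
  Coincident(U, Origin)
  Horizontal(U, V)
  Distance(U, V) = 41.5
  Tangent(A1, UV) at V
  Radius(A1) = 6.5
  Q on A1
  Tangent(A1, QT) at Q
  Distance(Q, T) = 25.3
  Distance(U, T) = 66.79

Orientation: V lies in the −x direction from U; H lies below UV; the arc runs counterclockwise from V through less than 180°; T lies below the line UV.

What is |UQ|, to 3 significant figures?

46.3

Checks: ∠(HV, VU) = 90.00° ✓; |HQ| = 6.500 ✓; ∠(HQ, QT) = 90.00° ✓; |QT| = 25.30 ✓; |UT| = 66.79 ✓.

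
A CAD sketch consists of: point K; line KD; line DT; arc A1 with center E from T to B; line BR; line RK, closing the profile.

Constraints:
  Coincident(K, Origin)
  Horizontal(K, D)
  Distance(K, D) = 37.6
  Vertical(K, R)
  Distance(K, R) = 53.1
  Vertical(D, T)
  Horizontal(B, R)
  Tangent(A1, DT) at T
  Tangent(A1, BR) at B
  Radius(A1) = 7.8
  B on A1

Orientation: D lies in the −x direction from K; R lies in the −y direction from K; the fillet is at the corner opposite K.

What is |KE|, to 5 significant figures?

54.223

K is at the origin; K and D share the same y with |KD| = 37.6 and D on the −x side, so D = (-37.600, 0.0000). KR is vertical with |KR| = 53.1 and R on the −y side, so R = (0.0000, -53.100). The virtual corner opposite K is at (-37.600, -53.100). The tangent condition forces ET to be normal to DT and since A1 is tangent to BR there, EB ⟂ BR, with radius 7.8, so the center E sits 7.8 in from both sides at E = (-29.800, -45.300). Then |KE| = |E − K| = 54.223.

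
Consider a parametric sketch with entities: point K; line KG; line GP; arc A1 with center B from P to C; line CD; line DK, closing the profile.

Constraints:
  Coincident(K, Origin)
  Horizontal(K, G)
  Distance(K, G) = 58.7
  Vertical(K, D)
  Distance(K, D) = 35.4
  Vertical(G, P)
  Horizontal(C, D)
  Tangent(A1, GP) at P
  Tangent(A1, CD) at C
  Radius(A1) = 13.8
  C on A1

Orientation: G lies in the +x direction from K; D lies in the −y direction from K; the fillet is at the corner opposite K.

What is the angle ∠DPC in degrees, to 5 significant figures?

31.770°

The virtual corner opposite K is at (58.700, -35.400). Since A1 is tangent to GP there, BP ⟂ GP and A1 meets CD tangentially, so BC is at right angles to CD, with radius 13.8, so the center B sits 13.8 in from both sides at B = (44.900, -21.600). That places the tangent points at P = (58.700, -21.600) on GP and C = (44.900, -35.400) on CD. Then cos ∠DPC = PD·PC / (|PD||PC|), giving 31.770°.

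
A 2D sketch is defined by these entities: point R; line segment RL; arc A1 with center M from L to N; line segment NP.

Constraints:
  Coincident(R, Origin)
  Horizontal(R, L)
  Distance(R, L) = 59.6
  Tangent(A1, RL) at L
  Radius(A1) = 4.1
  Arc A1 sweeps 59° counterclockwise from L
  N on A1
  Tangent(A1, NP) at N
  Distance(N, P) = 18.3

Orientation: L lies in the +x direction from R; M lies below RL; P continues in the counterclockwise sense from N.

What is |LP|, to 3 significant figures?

21.9

R is at the origin; RL is horizontal with |RL| = 59.6 and L on the +x side, so L = (59.6, 0.00). Since A1 is tangent to RL there, ML ⟂ RL, so M = L + (0, -4.1) = (59.6, -4.10). On A1, L sits at bearing 90° from M; a 59° counterclockwise sweep puts N at bearing 149°, so N = M + 4.1·(cos 149°, sin 149°) = (56.1, -1.99). A1 meets NP tangentially, so MN is at right angles to NP, so NP runs along (−sin 149°, cos 149°); with |NP| = 18.3, P = (46.7, -17.7). Then |LP| = |P − L| = 21.9.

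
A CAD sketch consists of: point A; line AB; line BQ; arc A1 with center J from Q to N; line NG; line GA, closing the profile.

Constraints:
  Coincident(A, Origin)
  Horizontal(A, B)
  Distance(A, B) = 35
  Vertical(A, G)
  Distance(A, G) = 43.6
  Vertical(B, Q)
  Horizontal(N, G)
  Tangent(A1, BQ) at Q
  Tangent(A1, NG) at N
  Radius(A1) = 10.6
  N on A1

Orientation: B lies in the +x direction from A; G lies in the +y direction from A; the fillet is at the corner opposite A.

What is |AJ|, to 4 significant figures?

41.04

A is at the origin; A and B share the same y with |AB| = 35.0 and B on the +x side, so B = (35.00, 0.000). AG is vertical with |AG| = 43.6 and G on the +y side, so G = (0.000, 43.60). The virtual corner opposite A is at (35.00, 43.60). Tangency of A1 to BQ means the radius JQ is perpendicular to BQ and the tangent condition forces JN to be normal to NG, with radius 10.6, so the center J sits 10.6 in from both sides at J = (24.40, 33.00). Then |AJ| = |J − A| = 41.04.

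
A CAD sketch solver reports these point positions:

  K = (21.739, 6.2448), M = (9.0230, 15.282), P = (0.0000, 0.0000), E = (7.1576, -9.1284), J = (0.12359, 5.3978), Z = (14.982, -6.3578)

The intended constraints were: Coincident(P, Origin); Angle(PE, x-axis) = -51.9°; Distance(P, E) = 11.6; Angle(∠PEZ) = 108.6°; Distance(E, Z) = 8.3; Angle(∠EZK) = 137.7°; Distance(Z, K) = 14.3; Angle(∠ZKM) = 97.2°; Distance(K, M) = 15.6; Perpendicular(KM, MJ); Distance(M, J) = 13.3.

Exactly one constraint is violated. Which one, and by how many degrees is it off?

Perpendicular(KM, MJ) — off by 6.60°.

P = (0.00, 0.00) ✓; PE at -51.90° ✓; |PE| = 11.60 ✓; ∠PEZ = 108.6° ✓; |EZ| = 8.300 ✓; ∠EZK = 137.7° ✓; |ZK| = 14.30 ✓; ∠ZKM = 97.20° ✓; |KM| = 15.60 ✓; ∠(KM, MJ) = 83.40° ✗; |MJ| = 13.30 ✓.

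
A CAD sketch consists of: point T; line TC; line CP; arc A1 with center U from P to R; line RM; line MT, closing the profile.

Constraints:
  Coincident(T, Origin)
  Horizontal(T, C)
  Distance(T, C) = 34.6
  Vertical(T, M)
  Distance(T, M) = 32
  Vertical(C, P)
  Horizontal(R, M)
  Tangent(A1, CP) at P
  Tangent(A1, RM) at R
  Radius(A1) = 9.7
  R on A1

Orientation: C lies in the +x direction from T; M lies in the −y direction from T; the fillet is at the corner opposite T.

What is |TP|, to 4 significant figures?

41.16

The virtual corner opposite T is at (34.60, -32.00). Tangency of A1 to CP means the radius UP is perpendicular to CP and since A1 is tangent to RM there, UR ⟂ RM, with radius 9.7, so the center U sits 9.7 in from both sides at U = (24.90, -22.30). That places the tangent points at P = (34.60, -22.30) on CP and R = (24.90, -32.00) on RM. Then |TP| = |P − T| = 41.16.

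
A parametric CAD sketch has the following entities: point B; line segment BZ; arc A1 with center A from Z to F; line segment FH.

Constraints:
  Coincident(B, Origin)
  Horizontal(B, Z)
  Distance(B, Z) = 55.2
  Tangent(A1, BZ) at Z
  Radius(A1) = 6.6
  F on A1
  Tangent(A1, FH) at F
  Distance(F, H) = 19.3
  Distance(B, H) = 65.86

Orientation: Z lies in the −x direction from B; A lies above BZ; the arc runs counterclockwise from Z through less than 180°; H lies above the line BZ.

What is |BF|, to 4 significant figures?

50.75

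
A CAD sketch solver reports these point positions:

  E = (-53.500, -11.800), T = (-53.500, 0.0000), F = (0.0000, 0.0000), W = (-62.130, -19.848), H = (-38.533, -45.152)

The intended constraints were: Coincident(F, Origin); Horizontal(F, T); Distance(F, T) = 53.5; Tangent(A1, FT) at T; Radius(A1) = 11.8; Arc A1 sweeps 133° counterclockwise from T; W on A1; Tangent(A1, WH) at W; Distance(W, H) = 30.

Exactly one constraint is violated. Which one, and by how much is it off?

Distance(W, H) = 30 — off by 4.60.

F = (0.00, 0.00) ✓; F.y = 0.00, T.y = 0.00 ✓; |FT| = 53.50 ✓; ∠(ET, TF) = 90.00° ✓; |ET| = 11.80 ✓; bearing(E→W) − bearing(E→T) = 133.0° ✓; |EW| = 11.80 ✓; ∠(EW, WH) = 90.00° ✓; |WH| = 34.60 ✗.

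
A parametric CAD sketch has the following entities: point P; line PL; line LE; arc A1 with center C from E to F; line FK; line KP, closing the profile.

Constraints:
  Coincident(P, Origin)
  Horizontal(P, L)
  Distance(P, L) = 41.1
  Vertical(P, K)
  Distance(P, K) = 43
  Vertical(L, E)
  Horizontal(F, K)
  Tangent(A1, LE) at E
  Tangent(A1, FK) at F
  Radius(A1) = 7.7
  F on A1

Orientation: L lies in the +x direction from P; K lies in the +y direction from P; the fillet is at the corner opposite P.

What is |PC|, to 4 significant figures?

48.60

P and K share the same x with |PK| = 43.0 and K on the +y side, so K = (0.000, 43.00). The virtual corner opposite P is at (41.10, 43.00). The tangent condition forces CE to be normal to LE and A1 meets FK tangentially, so CF is at right angles to FK, with radius 7.7, so the center C sits 7.7 in from both sides at C = (33.40, 35.30). Then |PC| = |C − P| = 48.60.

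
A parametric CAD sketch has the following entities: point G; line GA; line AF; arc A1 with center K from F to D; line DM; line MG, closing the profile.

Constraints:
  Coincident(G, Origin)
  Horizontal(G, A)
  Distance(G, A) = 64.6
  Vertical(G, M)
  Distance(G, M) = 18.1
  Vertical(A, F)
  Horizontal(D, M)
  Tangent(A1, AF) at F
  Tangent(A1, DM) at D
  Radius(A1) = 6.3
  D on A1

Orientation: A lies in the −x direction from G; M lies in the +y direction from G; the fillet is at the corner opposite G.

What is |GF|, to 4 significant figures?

65.67

The virtual corner opposite G is at (-64.60, 18.10). Since A1 is tangent to AF there, KF ⟂ AF and the tangent condition forces KD to be normal to DM, with radius 6.3, so the center K sits 6.3 in from both sides at K = (-58.30, 11.80). That places the tangent points at F = (-64.60, 11.80) on AF and D = (-58.30, 18.10) on DM. Then |GF| = |F − G| = 65.67.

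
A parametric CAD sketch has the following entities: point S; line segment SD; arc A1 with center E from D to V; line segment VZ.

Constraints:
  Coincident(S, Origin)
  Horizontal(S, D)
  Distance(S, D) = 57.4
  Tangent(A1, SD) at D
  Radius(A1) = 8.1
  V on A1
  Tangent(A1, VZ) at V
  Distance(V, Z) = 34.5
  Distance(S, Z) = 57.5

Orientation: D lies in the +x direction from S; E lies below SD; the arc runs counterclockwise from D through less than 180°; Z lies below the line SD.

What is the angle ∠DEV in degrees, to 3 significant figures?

76.6°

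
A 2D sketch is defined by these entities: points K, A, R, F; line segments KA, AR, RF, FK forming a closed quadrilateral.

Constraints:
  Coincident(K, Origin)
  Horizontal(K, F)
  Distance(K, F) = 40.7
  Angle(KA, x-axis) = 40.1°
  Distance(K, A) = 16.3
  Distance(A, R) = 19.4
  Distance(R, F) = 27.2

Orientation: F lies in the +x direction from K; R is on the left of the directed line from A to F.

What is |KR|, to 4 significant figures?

35.70

K is at the origin; K and F share the same y with |KF| = 40.7 and F in +x, so F = (40.7, 0). KA runs at 40.1° with |KA| = 16.3, so A = (12.47, 10.50). R is determined by |AR| = 19.4 and |RF| = 27.2 together: it lies at the intersection of circle(A, 19.4) and circle(F, 27.2). With |AF| = 30.12, the foot of the radical line on AF is 9.027 from A and the perpendicular offset is √(19.4² − 9.027²) = 17.17. Taking the left-of-AF solution: R = (26.91, 23.45).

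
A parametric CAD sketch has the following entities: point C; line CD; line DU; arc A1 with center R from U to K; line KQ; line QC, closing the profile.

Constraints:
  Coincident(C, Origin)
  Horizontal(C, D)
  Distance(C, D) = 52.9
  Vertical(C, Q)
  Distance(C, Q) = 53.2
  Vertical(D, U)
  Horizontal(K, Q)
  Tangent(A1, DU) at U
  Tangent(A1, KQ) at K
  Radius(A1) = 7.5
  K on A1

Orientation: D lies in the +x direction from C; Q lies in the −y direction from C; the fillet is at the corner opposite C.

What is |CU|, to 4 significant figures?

69.91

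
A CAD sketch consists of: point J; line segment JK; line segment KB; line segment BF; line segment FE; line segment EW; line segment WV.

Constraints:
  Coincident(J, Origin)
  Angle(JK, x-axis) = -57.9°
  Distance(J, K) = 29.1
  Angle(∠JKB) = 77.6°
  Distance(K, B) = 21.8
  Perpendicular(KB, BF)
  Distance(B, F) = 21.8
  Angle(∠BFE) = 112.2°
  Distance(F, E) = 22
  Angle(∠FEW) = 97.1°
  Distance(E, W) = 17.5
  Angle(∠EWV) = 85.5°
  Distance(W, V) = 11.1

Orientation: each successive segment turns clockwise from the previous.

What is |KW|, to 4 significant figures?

16.48

∠BFE = 112.2° gives FE at 41.90° from the x-axis; with |FE| = 22.0, E = (3.966, 3.216). ∠FEW = 97.1° gives EW at -41.00° from the x-axis; with |EW| = 17.5, W = (17.17, -8.265). Then |KW| = |W − K| = 16.48.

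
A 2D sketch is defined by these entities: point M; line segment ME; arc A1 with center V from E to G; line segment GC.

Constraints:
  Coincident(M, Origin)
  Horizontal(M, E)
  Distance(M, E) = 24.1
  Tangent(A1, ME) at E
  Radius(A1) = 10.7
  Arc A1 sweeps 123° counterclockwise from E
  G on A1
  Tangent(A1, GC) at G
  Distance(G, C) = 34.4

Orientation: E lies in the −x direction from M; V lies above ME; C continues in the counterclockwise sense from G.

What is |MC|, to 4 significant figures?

56.62

M is at the origin; ME is horizontal with |ME| = 24.1 and E on the −x side, so E = (-24.10, 0.000). A1 meets ME tangentially, so VE is at right angles to ME, so V = E + (0, 10.7) = (-24.10, 10.70). On A1, E sits at bearing -90° from V; a 123° counterclockwise sweep puts G at bearing 33°, so G = V + 10.7·(cos 33°, sin 33°) = (-15.13, 16.53). Since A1 is tangent to GC there, VG ⟂ GC, so GC runs along (−sin 33°, cos 33°); with |GC| = 34.4, C = (-33.86, 45.38). Then |MC| = |C − M| = 56.62.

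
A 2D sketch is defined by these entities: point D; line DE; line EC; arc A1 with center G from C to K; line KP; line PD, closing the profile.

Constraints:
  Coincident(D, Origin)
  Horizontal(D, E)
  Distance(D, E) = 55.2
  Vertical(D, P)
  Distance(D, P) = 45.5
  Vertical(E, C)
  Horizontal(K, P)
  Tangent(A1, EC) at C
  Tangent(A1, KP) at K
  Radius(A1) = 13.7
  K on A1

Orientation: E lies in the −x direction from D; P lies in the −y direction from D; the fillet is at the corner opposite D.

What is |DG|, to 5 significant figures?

52.283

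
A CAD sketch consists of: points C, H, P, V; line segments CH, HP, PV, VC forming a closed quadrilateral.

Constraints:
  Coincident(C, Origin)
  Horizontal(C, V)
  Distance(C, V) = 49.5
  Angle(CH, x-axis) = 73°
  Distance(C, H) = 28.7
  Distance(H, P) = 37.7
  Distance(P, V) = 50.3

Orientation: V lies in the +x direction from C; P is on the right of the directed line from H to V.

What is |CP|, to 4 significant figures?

9.325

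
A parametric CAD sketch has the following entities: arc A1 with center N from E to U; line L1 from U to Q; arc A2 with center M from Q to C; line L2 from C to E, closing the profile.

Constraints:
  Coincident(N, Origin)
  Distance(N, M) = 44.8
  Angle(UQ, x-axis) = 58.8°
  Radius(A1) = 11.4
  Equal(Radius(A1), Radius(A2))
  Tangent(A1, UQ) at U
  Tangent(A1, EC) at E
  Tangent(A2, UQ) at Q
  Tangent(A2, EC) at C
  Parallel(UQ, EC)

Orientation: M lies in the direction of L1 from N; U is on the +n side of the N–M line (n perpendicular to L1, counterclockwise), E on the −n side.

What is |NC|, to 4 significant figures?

46.23

The slot axis is L1's direction at 58.8°, so u = (cos 58.8°, sin 58.8°) = (0.5180, 0.8554) and n = (−sin 58.8°, cos 58.8°) = (-0.8554, 0.5180). N is at the origin and M lies 44.8 along u from N, so M = 44.8·u = (23.21, 38.32). Tangency of A1 to both parallel lines with radius 11.4 puts U and E at N ± 11.4·n: U = (-9.751, 5.906), E = (9.751, -5.906). Equal radii place Q and C the same way about M: Q = M + 11.4·n = (13.46, 44.23), C = M − 11.4·n = (32.96, 32.41). Then |NC| = |C − N| = 46.23.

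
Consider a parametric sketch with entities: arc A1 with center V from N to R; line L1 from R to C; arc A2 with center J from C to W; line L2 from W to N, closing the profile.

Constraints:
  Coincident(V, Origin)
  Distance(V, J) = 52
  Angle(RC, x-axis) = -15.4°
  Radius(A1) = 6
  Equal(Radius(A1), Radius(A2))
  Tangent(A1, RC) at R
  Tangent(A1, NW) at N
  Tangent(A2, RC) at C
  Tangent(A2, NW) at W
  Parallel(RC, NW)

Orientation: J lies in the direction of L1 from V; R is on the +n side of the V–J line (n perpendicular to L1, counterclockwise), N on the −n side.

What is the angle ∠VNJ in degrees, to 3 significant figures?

83.4°

V is at the origin and J lies 52.0 along u from V, so J = 52.0·u = (50.1, -13.8). Tangency of A1 to both parallel lines with radius 6.0 puts R and N at V ± 6.0·n: R = (1.59, 5.78), N = (-1.59, -5.78). Then cos ∠VNJ = NV·NJ / (|NV||NJ|), giving 83.4°.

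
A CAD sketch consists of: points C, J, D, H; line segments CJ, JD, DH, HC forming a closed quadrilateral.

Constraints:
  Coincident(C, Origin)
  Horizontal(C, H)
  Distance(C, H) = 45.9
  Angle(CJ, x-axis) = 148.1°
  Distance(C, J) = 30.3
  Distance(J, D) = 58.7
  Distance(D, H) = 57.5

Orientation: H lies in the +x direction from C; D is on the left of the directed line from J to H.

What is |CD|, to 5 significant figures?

55.791

Checks: |CH| = 45.90 ✓; |CJ| = 30.30 ✓; |JD| = 58.70 ✓; |DH| = 57.50 ✓.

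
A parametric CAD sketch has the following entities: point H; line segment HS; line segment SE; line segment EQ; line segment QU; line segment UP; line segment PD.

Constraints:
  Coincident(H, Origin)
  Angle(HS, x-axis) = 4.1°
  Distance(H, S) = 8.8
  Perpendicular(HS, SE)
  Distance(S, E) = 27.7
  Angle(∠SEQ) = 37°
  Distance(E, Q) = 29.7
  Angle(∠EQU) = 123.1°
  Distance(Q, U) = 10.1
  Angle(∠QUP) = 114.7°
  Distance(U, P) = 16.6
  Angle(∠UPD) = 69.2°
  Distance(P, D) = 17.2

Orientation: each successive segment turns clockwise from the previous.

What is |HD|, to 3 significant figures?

11.4

H is at the origin; HS runs at 4.1° with length 8.8, so S = (8.78, 0.629). The perpendicularity gives SE at right angles to HS, so SE runs at -85.9°; with |SE| = 27.7, E = (10.8, -27.0). ∠SEQ = 37.0° gives EQ at 131° from the x-axis; with |EQ| = 29.7, Q = (-8.77, -4.62). ∠EQU = 123.1° gives QU at 74.2° from the x-axis; with |QU| = 10.1, U = (-6.02, 5.10). ∠QUP = 114.7° gives UP at 8.90° from the x-axis; with |UP| = 16.6, P = (10.4, 7.67). ∠UPD = 69.2° gives PD at -102° from the x-axis; with |PD| = 17.2, D = (6.84, -9.16). Then |HD| = |D − H| = 11.4.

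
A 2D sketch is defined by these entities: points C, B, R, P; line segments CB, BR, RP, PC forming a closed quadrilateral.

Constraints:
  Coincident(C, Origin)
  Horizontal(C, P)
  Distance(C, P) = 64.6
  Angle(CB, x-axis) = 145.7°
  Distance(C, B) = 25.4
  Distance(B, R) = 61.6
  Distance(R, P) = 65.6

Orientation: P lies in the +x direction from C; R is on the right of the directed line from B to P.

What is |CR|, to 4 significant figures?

39.80

Checks: |BR| = 61.60 ✓; |RP| = 65.60 ✓.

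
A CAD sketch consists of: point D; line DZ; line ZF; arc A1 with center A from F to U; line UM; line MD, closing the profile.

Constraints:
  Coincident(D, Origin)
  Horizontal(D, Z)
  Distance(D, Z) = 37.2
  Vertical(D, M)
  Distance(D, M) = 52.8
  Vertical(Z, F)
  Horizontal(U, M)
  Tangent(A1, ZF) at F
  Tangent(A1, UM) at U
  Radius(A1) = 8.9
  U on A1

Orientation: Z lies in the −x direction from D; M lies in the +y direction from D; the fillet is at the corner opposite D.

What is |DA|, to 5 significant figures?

52.231

D is at the origin; DZ is horizontal with |DZ| = 37.2 and Z on the −x side, so Z = (-37.200, 0.0000). D and M share the same x with |DM| = 52.8 and M on the +y side, so M = (0.0000, 52.800). The virtual corner opposite D is at (-37.200, 52.800). Tangency of A1 to ZF means the radius AF is perpendicular to ZF and A1 meets UM tangentially, so AU is at right angles to UM, with radius 8.9, so the center A sits 8.9 in from both sides at A = (-28.300, 43.900). Then |DA| = |A − D| = 52.231.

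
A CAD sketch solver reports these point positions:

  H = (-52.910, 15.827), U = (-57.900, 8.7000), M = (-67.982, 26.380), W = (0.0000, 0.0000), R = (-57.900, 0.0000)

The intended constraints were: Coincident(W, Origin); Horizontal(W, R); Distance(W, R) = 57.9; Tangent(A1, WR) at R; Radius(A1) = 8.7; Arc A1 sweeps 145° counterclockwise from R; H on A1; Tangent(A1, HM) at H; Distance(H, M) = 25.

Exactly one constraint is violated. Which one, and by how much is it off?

Distance(H, M) = 25 — off by 6.60.

W = (0.00, 0.00) ✓; W.y = 0.00, R.y = 0.00 ✓; |WR| = 57.90 ✓; ∠(UR, RW) = 90.00° ✓; |UR| = 8.700 ✓; bearing(U→H) − bearing(U→R) = 145.0° ✓; |UH| = 8.700 ✓; ∠(UH, HM) = 90.00° ✓; |HM| = 18.40 ✗.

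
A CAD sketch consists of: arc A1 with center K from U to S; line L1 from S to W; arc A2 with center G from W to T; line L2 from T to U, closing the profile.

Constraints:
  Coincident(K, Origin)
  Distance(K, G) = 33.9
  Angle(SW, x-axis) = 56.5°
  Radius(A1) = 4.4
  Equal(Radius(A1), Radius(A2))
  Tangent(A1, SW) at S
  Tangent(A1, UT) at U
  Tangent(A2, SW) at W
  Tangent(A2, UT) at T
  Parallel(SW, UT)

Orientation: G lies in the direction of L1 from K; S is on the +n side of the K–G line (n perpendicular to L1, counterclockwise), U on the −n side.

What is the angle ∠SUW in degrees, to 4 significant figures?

75.45°

The slot axis is L1's direction at 56.5°, so u = (cos 56.5°, sin 56.5°) = (0.5519, 0.8339) and n = (−sin 56.5°, cos 56.5°) = (-0.8339, 0.5519). K is at the origin and G lies 33.9 along u from K, so G = 33.9·u = (18.71, 28.27). Tangency of A1 to both parallel lines with radius 4.4 puts S and U at K ± 4.4·n: S = (-3.669, 2.429), U = (3.669, -2.429). Equal radii place W and T the same way about G: W = G + 4.4·n = (15.04, 30.70), T = G − 4.4·n = (22.38, 25.84). Then cos ∠SUW = US·UW / (|US||UW|), giving 75.45°.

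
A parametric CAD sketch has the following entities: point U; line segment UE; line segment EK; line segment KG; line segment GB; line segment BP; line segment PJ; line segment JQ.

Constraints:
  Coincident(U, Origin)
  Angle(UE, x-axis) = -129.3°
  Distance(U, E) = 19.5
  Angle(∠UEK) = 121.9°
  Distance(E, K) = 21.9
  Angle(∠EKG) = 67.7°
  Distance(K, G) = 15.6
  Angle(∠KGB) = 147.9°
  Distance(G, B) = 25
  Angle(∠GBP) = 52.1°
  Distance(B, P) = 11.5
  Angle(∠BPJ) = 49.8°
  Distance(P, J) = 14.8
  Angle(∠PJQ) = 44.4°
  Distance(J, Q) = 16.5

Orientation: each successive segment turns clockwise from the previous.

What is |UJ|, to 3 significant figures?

20.5

∠GBP = 52.1° gives BP at -99.7° from the x-axis; with |BP| = 11.5, P = (-6.24, 1.76). ∠BPJ = 49.8° gives PJ at 130° from the x-axis; with |PJ| = 14.8, J = (-15.8, 13.1). Then |UJ| = |J − U| = 20.5.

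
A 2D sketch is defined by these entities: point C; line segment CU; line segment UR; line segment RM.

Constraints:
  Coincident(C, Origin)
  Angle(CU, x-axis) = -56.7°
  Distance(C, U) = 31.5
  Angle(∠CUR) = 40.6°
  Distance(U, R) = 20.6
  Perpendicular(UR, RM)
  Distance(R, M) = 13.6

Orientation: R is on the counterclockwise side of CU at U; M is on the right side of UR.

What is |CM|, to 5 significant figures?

34.260

C is at the origin; CU runs at -56.7° with length 31.5, so U = 31.5·(cos -56.7°, sin -56.7°) = (17.294, -26.328). ∠CUR = 40.6°, so UR runs at -56.7° + (180° − 40.6°) = 82.700° from the x-axis; with |UR| = 20.6, R = U + 20.6·(cos 82.700°, sin 82.700°) = (19.912, -5.8949). UR is perpendicular to RM; with |RM| = 13.6 on the right of UR, M = R + 13.6·(0.99189, -0.12706) = (33.402, -7.6230). Then |CM| = |M − C| = 34.260.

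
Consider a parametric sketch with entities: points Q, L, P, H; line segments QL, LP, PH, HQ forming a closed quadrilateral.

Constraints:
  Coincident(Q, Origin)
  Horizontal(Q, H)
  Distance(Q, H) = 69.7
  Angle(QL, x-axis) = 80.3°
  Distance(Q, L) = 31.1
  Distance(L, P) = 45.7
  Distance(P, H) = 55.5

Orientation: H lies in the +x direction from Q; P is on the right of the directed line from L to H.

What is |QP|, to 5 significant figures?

21.065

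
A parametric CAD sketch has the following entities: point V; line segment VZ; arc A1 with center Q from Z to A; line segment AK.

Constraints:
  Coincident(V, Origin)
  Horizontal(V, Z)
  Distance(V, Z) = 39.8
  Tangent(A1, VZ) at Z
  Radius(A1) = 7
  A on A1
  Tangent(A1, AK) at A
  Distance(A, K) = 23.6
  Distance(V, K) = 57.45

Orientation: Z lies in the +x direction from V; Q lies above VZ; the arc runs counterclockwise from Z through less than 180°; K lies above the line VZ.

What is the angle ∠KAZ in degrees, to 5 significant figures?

137.87°

Checks: ∠(QZ, ZV) = 90.00° ✓; |QZ| = 7.000 ✓; |QA| = 7.000 ✓; ∠(QA, AK) = 90.00° ✓; |AK| = 23.60 ✓; |VK| = 57.45 ✓.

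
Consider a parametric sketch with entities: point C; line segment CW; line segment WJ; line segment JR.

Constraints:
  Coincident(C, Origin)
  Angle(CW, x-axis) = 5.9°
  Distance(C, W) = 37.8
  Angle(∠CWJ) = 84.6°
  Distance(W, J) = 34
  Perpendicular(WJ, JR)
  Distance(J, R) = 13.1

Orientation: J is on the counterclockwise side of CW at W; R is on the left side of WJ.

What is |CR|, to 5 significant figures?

39.097

C is at the origin; CW runs at 5.9° with length 37.8, so W = 37.8·(cos 5.9°, sin 5.9°) = (37.600, 3.8856). ∠CWJ = 84.6°, so WJ runs at 5.9° + (180° − 84.6°) = 101.30° from the x-axis; with |WJ| = 34.0, J = W + 34.0·(cos 101.30°, sin 101.30°) = (30.938, 37.226). The perpendicularity gives JR at right angles to WJ; with |JR| = 13.1 on the left of WJ, R = J + 13.1·(-0.98061, -0.19595) = (18.092, 34.660). Then |CR| = |R − C| = 39.097.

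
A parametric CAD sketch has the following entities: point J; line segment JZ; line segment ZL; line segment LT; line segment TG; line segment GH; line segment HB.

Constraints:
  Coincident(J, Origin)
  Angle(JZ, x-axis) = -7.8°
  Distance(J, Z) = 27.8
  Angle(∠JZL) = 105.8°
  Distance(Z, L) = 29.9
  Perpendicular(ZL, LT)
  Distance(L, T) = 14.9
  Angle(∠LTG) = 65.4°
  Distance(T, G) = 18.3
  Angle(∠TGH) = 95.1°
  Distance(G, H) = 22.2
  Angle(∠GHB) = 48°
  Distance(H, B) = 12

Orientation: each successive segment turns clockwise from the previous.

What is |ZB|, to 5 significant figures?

26.579

J is at the origin; JZ runs at -7.8° with length 27.8, so Z = (27.543, -3.7729). ∠JZL = 105.8° gives ZL at -82.000° from the x-axis; with |ZL| = 29.9, L = (31.704, -33.382). ZL ⟂ LT, so LT runs at -172.00°; with |LT| = 14.9, T = (16.949, -35.456). ∠LTG = 65.4° gives TG at 73.400° from the x-axis; with |TG| = 18.3, G = (22.177, -17.918). ∠TGH = 95.1° gives GH at -11.500° from the x-axis; with |GH| = 22.2, H = (43.931, -22.344). ∠GHB = 48.0° gives HB at -143.50° from the x-axis; with |HB| = 12.0, B = (34.285, -29.482). Then |ZB| = |B − Z| = 26.579.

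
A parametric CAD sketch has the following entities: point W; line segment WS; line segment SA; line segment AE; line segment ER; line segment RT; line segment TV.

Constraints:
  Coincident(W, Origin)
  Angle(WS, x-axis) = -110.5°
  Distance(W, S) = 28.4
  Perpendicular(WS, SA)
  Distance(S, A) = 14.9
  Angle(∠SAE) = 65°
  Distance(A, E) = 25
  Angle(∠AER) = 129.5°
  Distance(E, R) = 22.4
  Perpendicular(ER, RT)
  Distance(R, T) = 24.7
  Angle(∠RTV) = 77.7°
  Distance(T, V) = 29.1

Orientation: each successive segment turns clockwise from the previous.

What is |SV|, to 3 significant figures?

6.42

ER ⟂ RT, so RT runs at -96.0°; with |RT| = 24.7, T = (13.6, -30.8). ∠RTV = 77.7° gives TV at 162° from the x-axis; with |TV| = 29.1, V = (-14.0, -21.6). Then |SV| = |V − S| = 6.42.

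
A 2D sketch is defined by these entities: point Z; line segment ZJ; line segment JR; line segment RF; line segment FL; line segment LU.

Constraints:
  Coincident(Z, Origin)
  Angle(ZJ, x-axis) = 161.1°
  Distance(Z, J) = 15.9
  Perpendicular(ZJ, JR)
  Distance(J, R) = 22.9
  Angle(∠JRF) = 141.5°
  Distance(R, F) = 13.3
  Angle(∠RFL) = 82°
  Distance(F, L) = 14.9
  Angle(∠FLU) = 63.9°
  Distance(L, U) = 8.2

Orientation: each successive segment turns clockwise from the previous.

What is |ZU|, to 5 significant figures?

20.709

∠RFL = 82.0° gives FL at -65.400° from the x-axis; with |FL| = 14.9, L = (9.7822, 20.434). ∠FLU = 63.9° gives LU at 178.50° from the x-axis; with |LU| = 8.2, U = (1.5850, 20.648). Then |ZU| = |U − Z| = 20.709.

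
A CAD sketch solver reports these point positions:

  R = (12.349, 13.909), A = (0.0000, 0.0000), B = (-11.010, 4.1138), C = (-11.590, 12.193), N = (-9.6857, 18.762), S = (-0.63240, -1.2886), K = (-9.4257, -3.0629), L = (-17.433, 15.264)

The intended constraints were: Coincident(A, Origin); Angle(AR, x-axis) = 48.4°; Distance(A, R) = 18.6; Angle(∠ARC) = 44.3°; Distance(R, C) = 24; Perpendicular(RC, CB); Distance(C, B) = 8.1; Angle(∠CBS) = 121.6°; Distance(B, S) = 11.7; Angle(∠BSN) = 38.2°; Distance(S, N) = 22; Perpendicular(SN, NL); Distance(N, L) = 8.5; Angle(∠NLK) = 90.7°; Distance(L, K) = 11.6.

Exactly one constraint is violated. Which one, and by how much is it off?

Distance(L, K) = 11.6 — off by 8.40.

A = (0.00, 0.00) ✓; AR at 48.40° ✓; |AR| = 18.60 ✓; ∠ARC = 44.30° ✓; |RC| = 24.00 ✓; ∠(RC, CB) = 90.01° ✓; |CB| = 8.100 ✓; ∠CBS = 121.6° ✓; |BS| = 11.70 ✓; ∠BSN = 38.20° ✓; |SN| = 22.00 ✓; ∠(SN, NL) = 90.00° ✓; |NL| = 8.500 ✓; ∠NLK = 90.70° ✓; |LK| = 20.00 ✗.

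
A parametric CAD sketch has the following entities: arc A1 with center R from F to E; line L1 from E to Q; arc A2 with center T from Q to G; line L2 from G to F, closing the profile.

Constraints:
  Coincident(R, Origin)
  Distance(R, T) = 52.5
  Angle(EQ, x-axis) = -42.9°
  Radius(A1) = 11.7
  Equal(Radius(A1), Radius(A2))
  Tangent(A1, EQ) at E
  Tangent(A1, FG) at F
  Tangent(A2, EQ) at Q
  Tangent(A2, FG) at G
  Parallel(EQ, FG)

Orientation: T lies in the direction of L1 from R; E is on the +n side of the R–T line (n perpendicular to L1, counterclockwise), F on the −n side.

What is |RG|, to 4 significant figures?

53.79

Tangency of A1 to both parallel lines with radius 11.7 puts E and F at R ± 11.7·n: E = (7.964, 8.571), F = (-7.964, -8.571). Equal radii place Q and G the same way about T: Q = T + 11.7·n = (46.42, -27.17), G = T − 11.7·n = (30.49, -44.31). Then |RG| = |G − R| = 53.79.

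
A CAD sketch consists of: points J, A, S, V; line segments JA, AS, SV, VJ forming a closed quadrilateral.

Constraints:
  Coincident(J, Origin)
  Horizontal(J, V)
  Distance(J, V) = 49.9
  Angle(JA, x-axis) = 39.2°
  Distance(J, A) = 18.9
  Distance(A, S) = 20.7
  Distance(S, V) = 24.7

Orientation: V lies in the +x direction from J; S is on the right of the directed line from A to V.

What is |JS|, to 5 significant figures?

26.392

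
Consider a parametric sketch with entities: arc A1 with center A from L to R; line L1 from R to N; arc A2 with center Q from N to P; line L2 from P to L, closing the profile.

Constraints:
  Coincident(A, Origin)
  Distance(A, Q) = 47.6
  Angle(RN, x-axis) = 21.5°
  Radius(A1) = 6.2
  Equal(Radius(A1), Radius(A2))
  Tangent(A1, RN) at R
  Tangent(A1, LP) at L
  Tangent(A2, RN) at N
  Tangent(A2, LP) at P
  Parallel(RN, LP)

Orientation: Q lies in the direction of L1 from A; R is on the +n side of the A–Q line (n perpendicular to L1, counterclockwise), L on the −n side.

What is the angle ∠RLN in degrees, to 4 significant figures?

75.40°

The slot axis is L1's direction at 21.5°, so u = (cos 21.5°, sin 21.5°) = (0.9304, 0.3665) and n = (−sin 21.5°, cos 21.5°) = (-0.3665, 0.9304). A is at the origin and Q lies 47.6 along u from A, so Q = 47.6·u = (44.29, 17.45). Tangency of A1 to both parallel lines with radius 6.2 puts R and L at A ± 6.2·n: R = (-2.272, 5.769), L = (2.272, -5.769). Equal radii place N and P the same way about Q: N = Q + 6.2·n = (42.02, 23.21), P = Q − 6.2·n = (46.56, 11.68). Then cos ∠RLN = LR·LN / (|LR||LN|), giving 75.40°.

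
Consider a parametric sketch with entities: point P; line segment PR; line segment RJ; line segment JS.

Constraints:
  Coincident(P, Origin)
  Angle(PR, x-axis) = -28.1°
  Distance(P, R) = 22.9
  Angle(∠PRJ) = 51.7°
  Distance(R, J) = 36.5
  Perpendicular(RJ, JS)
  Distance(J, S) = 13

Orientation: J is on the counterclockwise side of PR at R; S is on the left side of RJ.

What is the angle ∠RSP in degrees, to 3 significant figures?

32.2°

P is at the origin; PR runs at -28.1° with length 22.9, so R = 22.9·(cos -28.1°, sin -28.1°) = (20.2, -10.8). ∠PRJ = 51.7°, so RJ runs at -28.1° + (180° − 51.7°) = 100° from the x-axis; with |RJ| = 36.5, J = R + 36.5·(cos 100°, sin 100°) = (13.7, 25.1). RJ ⟂ JS; with |JS| = 13.0 on the left of RJ, S = J + 13.0·(-0.984, -0.177) = (0.943, 22.8). Then cos ∠RSP = SR·SP / (|SR||SP|), giving 32.2°.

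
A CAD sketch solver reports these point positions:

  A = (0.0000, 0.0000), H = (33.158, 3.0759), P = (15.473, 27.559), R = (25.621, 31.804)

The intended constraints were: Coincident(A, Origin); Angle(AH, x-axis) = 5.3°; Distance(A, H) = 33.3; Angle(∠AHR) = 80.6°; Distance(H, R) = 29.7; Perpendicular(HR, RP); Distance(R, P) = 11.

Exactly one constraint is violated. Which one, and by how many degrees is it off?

Perpendicular(HR, RP) — off by 8.00°.

A = (0.00, 0.00) ✓; AH at 5.300° ✓; |AH| = 33.30 ✓; ∠AHR = 80.60° ✓; |HR| = 29.70 ✓; ∠(HR, RP) = 98.00° ✗; |RP| = 11.00 ✓.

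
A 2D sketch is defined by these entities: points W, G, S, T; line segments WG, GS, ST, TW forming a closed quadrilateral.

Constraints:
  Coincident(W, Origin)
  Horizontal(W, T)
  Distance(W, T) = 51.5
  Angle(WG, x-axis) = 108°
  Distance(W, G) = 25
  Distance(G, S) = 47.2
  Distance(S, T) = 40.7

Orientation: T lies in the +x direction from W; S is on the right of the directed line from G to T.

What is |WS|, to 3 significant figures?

23.1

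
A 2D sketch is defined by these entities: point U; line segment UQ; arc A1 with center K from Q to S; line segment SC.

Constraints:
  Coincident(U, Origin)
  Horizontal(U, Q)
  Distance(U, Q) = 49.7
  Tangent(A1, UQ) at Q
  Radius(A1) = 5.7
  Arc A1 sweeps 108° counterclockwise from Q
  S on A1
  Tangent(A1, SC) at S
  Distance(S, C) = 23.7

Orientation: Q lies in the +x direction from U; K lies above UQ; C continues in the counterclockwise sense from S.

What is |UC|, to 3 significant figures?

56.4

On A1, Q sits at bearing -90° from K; a 108° counterclockwise sweep puts S at bearing 18°, so S = K + 5.7·(cos 18°, sin 18°) = (55.1, 7.46). A1 meets SC tangentially, so KS is at right angles to SC, so SC runs along (−sin 18°, cos 18°); with |SC| = 23.7, C = (47.8, 30.0). Then |UC| = |C − U| = 56.4.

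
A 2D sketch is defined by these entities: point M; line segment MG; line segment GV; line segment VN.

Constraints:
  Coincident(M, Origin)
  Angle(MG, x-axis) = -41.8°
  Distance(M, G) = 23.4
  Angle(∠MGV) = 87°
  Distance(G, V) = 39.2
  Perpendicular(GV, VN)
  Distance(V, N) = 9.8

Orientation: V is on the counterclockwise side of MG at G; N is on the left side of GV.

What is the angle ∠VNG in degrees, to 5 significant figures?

75.964°

∠MGV = 87.0°, so GV runs at -41.8° + (180° − 87.0°) = 51.200° from the x-axis; with |GV| = 39.2, V = G + 39.2·(cos 51.200°, sin 51.200°) = (42.007, 14.953). GV ⟂ VN; with |VN| = 9.8 on the left of GV, N = V + 9.8·(-0.77934, 0.62660) = (34.369, 21.094). Then cos ∠VNG = NV·NG / (|NV||NG|), giving 75.964°.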